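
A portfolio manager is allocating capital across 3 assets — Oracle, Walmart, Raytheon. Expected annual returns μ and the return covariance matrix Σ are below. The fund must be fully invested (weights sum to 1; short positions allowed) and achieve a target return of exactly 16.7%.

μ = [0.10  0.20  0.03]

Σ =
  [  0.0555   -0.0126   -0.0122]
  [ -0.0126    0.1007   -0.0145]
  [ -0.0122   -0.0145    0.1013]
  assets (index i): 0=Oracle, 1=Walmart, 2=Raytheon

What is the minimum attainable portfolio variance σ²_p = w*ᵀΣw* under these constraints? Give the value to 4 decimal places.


p=Σ⁻¹μ = [2.5668  2.4448  0.9552]
q=Σ⁻¹𝟙 = [24.7714  15.1942  15.0299]
a=μᵀp=0.774302  b=𝟙ᵀp=5.966866  c=𝟙ᵀq=54.995405  D=ac−b²=6.979551
λ₁=(c·0.167−b)/D = (54.995405·0.167−5.966866)/6.979551 = 0.460970
λ₂=(a−b·0.167)/D = (0.774302−5.966866·0.167)/6.979551 = -0.031831
w* = 0.460970·p + -0.031831·q:
  w_0 = 0.460970·2.5668 + -0.031831·24.7714 = 0.3947  (Oracle)
  w_1 = 0.460970·2.4448 + -0.031831·15.1942 = 0.6433  (Walmart)
  w_2 = 0.460970·0.9552 + -0.031831·15.0299 = -0.0381  (Raytheon)
Σw_i=1.0000  μᵀw=0.1670
σ²=wᵀΣw=λ₁·μ_p+λ₂ = 0.460970·0.167 + -0.031831 = 0.045151 ≈ 0.0452

0.0452


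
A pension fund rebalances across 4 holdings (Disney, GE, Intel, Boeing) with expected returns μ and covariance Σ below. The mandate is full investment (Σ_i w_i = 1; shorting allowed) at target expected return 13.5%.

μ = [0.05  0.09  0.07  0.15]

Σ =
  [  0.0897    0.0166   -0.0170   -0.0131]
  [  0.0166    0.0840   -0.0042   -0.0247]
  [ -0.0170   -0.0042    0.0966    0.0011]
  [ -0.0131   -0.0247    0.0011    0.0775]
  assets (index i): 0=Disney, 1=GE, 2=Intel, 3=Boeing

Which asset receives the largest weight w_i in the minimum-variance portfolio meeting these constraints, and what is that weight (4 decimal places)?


Boeing (0.7008)

g=Σ⁻¹μ = [0.7908  1.7271  0.9092  2.6067]
h=Σ⁻¹𝟙 = [13.6638  15.7604  13.2135  20.0483]
a=μᵀg=0.649628  b=𝟙ᵀg=6.033808  c=𝟙ᵀh=62.685914  D=ac−b²=4.315702
λ₁=(c·0.135−b)/D = (62.685914·0.135−6.033808)/4.315702 = 0.562780
λ₂=(a−b·0.135)/D = (0.649628−6.033808·0.135)/4.315702 = -0.038218
w* = 0.562780·g + -0.038218·h:
  w_0 = 0.562780·0.7908 + -0.038218·13.6638 = -0.0772  (Disney)
  w_1 = 0.562780·1.7271 + -0.038218·15.7604 = 0.3697  (GE)
  w_2 = 0.562780·0.9092 + -0.038218·13.2135 = 0.0067  (Intel)
  w_3 = 0.562780·2.6067 + -0.038218·20.0483 = 0.7008  (Boeing)
Σw_i=1.0000  μᵀw=0.1350
σ²=wᵀΣw=λ₁·μ_p+λ₂ = 0.562780·0.135 + -0.038218 = 0.037758 ≈ 0.0378


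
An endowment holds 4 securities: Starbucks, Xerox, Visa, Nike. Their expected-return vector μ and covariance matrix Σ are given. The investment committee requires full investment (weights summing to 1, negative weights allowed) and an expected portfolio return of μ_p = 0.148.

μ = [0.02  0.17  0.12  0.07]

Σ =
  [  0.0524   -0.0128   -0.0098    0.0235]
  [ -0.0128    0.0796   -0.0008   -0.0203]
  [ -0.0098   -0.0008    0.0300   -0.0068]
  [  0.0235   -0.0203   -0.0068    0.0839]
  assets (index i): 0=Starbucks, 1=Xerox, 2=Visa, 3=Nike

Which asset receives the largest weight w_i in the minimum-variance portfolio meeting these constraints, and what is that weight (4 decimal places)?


p=Σ⁻¹μ = [1.2748  2.7828  4.8403  1.5429]
q=Σ⁻¹𝟙 = [26.7810  20.6725  45.6060  13.1158]
a=μᵀp=1.187413  b=𝟙ᵀp=10.440778  c=𝟙ᵀq=106.175367  D=ac−b²=17.064133
λ₁=(c·0.148−b)/D = (106.175367·0.148−10.440778)/17.064133 = 0.309021
λ₂=(a−b·0.148)/D = (1.187413−10.440778·0.148)/17.064133 = -0.020969
w* = 0.309021·p + -0.020969·q:
  w_0 = 0.309021·1.2748 + -0.020969·26.7810 = -0.1677  (Starbucks)
  w_1 = 0.309021·2.7828 + -0.020969·20.6725 = 0.4265  (Xerox)
  w_2 = 0.309021·4.8403 + -0.020969·45.6060 = 0.5394  (Visa)
  w_3 = 0.309021·1.5429 + -0.020969·13.1158 = 0.2018  (Nike)
Σw_i=1.0000  μᵀw=0.1480
σ²=wᵀΣw=λ₁·μ_p+λ₂ = 0.309021·0.148 + -0.020969 = 0.024766 ≈ 0.0248

Visa (0.5394)


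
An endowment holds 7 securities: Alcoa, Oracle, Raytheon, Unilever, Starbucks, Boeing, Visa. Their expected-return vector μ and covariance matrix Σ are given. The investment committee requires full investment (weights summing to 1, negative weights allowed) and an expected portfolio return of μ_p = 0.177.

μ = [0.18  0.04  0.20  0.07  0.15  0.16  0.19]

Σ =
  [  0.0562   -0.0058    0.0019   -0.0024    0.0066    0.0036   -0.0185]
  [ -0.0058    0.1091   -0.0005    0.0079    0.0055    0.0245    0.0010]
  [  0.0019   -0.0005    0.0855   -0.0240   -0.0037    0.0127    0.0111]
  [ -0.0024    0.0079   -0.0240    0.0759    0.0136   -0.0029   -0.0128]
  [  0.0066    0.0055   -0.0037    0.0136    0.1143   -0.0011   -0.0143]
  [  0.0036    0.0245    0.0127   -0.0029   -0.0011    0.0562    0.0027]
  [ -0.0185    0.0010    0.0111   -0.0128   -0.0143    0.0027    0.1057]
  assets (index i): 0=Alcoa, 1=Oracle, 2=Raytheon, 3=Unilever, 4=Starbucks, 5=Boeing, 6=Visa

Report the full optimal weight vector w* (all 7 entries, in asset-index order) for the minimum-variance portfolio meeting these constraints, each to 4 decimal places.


0.2971  -0.0687  0.1738  0.1037  0.1021  0.1849  0.2071

g=Σ⁻¹μ = [3.7633  -0.1478  2.2269  2.0521  1.2749  2.1736  2.5892]
h=Σ⁻¹𝟙 = [22.1061  6.0086  13.3238  19.0889  7.3136  11.1600  14.8898]
a=μᵀg=2.291460  b=𝟙ᵀg=13.932134  c=𝟙ᵀh=93.890843  D=ac−b²=21.042756
λ₁=(c·0.177−b)/D = (93.890843·0.177−13.932134)/21.042756 = 0.127671
λ₂=(a−b·0.177)/D = (2.291460−13.932134·0.177)/21.042756 = -0.008294
w* = 0.127671·g + -0.008294·h:
  w_0 = 0.127671·3.7633 + -0.008294·22.1061 = 0.2971  (Alcoa)
  w_1 = 0.127671·-0.1478 + -0.008294·6.0086 = -0.0687  (Oracle)
  w_2 = 0.127671·2.2269 + -0.008294·13.3238 = 0.1738  (Raytheon)
  w_3 = 0.127671·2.0521 + -0.008294·19.0889 = 0.1037  (Unilever)
  w_4 = 0.127671·1.2749 + -0.008294·7.3136 = 0.1021  (Starbucks)
  w_5 = 0.127671·2.1736 + -0.008294·11.1600 = 0.1849  (Boeing)
  w_6 = 0.127671·2.5892 + -0.008294·14.8898 = 0.2071  (Visa)
Σw_i=1.0000  μᵀw=0.1770
σ²=wᵀΣw=λ₁·μ_p+λ₂ = 0.127671·0.177 + -0.008294 = 0.014304 ≈ 0.0143


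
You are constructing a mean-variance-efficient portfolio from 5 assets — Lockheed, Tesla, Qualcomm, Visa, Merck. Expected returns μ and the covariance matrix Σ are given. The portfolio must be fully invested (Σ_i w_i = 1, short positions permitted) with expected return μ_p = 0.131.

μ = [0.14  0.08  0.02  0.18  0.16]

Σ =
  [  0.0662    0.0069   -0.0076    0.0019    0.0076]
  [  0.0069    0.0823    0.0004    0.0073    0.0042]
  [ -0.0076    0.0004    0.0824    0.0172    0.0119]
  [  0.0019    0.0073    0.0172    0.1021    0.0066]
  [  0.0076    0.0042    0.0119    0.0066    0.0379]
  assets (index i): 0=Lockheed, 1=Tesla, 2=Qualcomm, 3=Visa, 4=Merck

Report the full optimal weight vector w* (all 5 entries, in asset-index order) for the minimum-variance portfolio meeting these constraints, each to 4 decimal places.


u=Σ⁻¹μ = [1.5323  0.5188  -0.4793  1.5364  3.7398]
v=Σ⁻¹𝟙 = [12.8489  9.5295  9.2912  6.0951  18.7739]
a=μᵀu=1.121351  b=𝟙ᵀu=6.847970  c=𝟙ᵀv=56.538621  D=ac−b²=16.504941
λ₁=(c·0.131−b)/D = (56.538621·0.131−6.847970)/16.504941 = 0.033844
λ₂=(a−b·0.131)/D = (1.121351−6.847970·0.131)/16.504941 = 0.013588
w* = 0.033844·u + 0.013588·v:
  w_0 = 0.033844·1.5323 + 0.013588·12.8489 = 0.2264  (Lockheed)
  w_1 = 0.033844·0.5188 + 0.013588·9.5295 = 0.1470  (Tesla)
  w_2 = 0.033844·-0.4793 + 0.013588·9.2912 = 0.1100  (Qualcomm)
  w_3 = 0.033844·1.5364 + 0.013588·6.0951 = 0.1348  (Visa)
  w_4 = 0.033844·3.7398 + 0.013588·18.7739 = 0.3817  (Merck)
Σw_i=1.0000  μᵀw=0.1310
σ²=wᵀΣw=λ₁·μ_p+λ₂ = 0.033844·0.131 + 0.013588 = 0.018021 ≈ 0.0180

0.2264  0.1470  0.1100  0.1348  0.3817


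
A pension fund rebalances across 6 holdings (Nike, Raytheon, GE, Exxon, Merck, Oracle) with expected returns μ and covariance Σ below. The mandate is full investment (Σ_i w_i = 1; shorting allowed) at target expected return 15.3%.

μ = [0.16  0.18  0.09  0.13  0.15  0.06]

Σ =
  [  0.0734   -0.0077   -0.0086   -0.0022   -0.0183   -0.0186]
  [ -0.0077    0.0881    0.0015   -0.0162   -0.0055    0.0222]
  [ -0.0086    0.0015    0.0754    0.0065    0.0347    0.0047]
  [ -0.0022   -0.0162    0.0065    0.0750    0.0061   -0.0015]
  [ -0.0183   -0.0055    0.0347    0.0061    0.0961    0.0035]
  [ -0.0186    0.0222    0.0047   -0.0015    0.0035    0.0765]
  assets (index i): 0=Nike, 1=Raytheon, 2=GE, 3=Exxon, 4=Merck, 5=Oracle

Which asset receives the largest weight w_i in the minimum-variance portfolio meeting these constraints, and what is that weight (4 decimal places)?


Nike (0.2955)

p=Σ⁻¹μ = [3.2617  2.6756  0.3329  2.2262  2.0470  0.7304]
q=Σ⁻¹𝟙 = [22.7528  13.1927  8.3226  15.5164  10.9913  14.0655]
a=μᵀp=1.673734  b=𝟙ᵀp=11.273920  c=𝟙ᵀq=84.841283  D=ac−b²=14.900464
λ₁=(c·0.153−b)/D = (84.841283·0.153−11.273920)/14.900464 = 0.114547
λ₂=(a−b·0.153)/D = (1.673734−11.273920·0.153)/14.900464 = -0.003435
w* = 0.114547·p + -0.003435·q:
  w_0 = 0.114547·3.2617 + -0.003435·22.7528 = 0.2955  (Nike)
  w_1 = 0.114547·2.6756 + -0.003435·13.1927 = 0.2612  (Raytheon)
  w_2 = 0.114547·0.3329 + -0.003435·8.3226 = 0.0096  (GE)
  w_3 = 0.114547·2.2262 + -0.003435·15.5164 = 0.2017  (Exxon)
  w_4 = 0.114547·2.0470 + -0.003435·10.9913 = 0.1967  (Merck)
  w_5 = 0.114547·0.7304 + -0.003435·14.0655 = 0.0354  (Oracle)
Σw_i=1.0000  μᵀw=0.1530
σ²=wᵀΣw=λ₁·μ_p+λ₂ = 0.114547·0.153 + -0.003435 = 0.014091 ≈ 0.0141


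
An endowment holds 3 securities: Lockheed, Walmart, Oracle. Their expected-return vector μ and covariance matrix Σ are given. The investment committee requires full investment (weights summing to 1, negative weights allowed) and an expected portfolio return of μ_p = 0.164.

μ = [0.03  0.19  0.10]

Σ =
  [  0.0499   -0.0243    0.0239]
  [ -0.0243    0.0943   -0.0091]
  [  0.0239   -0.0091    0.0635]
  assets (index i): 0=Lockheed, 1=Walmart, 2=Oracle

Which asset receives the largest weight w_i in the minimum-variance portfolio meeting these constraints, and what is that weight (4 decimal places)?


Walmart (0.6421)

p=Σ⁻¹μ = [1.0555  2.4341  1.5264]
q=Σ⁻¹𝟙 = [24.3041  17.7497  9.1442]
a=μᵀp=0.646786  b=𝟙ᵀp=5.015991  c=𝟙ᵀq=51.197990  D=ac−b²=7.953983
λ₁=(c·0.164−b)/D = (51.197990·0.164−5.015991)/7.953983 = 0.425005
λ₂=(a−b·0.164)/D = (0.646786−5.015991·0.164)/7.953983 = -0.022107
w* = 0.425005·p + -0.022107·q:
  w_0 = 0.425005·1.0555 + -0.022107·24.3041 = -0.0887  (Lockheed)
  w_1 = 0.425005·2.4341 + -0.022107·17.7497 = 0.6421  (Walmart)
  w_2 = 0.425005·1.5264 + -0.022107·9.1442 = 0.4466  (Oracle)
Σw_i=1.0000  μᵀw=0.1640
σ²=wᵀΣw=λ₁·μ_p+λ₂ = 0.425005·0.164 + -0.022107 = 0.047594 ≈ 0.0476


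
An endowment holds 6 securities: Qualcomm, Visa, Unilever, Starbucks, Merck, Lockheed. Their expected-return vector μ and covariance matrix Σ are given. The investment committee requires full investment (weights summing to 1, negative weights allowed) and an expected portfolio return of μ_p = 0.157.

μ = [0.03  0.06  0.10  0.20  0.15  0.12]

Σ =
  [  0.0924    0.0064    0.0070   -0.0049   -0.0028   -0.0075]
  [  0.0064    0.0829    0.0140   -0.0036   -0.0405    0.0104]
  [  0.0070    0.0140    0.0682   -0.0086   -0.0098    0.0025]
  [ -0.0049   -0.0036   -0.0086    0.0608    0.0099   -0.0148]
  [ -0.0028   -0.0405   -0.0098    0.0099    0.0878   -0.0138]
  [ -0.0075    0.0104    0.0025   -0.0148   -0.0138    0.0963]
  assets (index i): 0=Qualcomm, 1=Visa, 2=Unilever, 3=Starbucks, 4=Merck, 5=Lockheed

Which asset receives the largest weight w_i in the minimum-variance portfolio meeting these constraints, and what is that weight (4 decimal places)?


x=Σ⁻¹μ = [0.5182  1.5118  1.8661  3.7644  2.5228  2.0148]
y=Σ⁻¹𝟙 = [11.4182  18.3750  14.9255  20.6989  21.9552  15.2289]
a=μᵀx=1.665939  b=𝟙ᵀx=12.198128  c=𝟙ᵀy=102.601736  D=ac−b²=22.133944
λ₁=(c·0.157−b)/D = (102.601736·0.157−12.198128)/22.133944 = 0.176667
λ₂=(a−b·0.157)/D = (1.665939−12.198128·0.157)/22.133944 = -0.011257
w* = 0.176667·x + -0.011257·y:
  w_0 = 0.176667·0.5182 + -0.011257·11.4182 = -0.0370  (Qualcomm)
  w_1 = 0.176667·1.5118 + -0.011257·18.3750 = 0.0602  (Visa)
  w_2 = 0.176667·1.8661 + -0.011257·14.9255 = 0.1617  (Unilever)
  w_3 = 0.176667·3.7644 + -0.011257·20.6989 = 0.4320  (Starbucks)
  w_4 = 0.176667·2.5228 + -0.011257·21.9552 = 0.1985  (Merck)
  w_5 = 0.176667·2.0148 + -0.011257·15.2289 = 0.1845  (Lockheed)
Σw_i=1.0000  μᵀw=0.1570
σ²=wᵀΣw=λ₁·μ_p+λ₂ = 0.176667·0.157 + -0.011257 = 0.016480 ≈ 0.0165

Starbucks (0.4320)


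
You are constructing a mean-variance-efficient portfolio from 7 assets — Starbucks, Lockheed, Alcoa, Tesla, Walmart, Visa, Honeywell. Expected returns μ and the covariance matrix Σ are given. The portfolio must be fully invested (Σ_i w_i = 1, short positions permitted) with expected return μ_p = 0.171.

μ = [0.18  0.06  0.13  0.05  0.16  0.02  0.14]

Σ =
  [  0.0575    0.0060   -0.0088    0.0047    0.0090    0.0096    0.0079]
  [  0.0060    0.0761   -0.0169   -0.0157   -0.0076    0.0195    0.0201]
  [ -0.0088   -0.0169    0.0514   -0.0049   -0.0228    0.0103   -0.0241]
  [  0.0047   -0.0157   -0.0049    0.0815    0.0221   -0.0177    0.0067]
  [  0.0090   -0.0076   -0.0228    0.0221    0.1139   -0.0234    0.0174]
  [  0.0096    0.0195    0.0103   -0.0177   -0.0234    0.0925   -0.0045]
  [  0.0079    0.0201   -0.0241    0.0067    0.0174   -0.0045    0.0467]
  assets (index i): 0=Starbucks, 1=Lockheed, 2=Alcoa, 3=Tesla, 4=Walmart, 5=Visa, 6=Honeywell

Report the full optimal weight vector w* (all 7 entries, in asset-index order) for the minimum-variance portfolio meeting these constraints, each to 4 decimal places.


u=Σ⁻¹μ = [3.1546  1.0193  6.4273  0.0892  1.7058  -0.3665  4.6587]
v=Σ⁻¹𝟙 = [14.3280  16.3649  46.7116  13.2276  12.5135  7.8407  30.2473]
a=μᵀu=2.386813  b=𝟙ᵀu=16.688402  c=𝟙ᵀv=141.233508  D=ac−b²=58.595157
λ₁=(c·0.171−b)/D = (141.233508·0.171−16.688402)/58.595157 = 0.127357
λ₂=(a−b·0.171)/D = (2.386813−16.688402·0.171)/58.595157 = -0.007968
w* = 0.127357·u + -0.007968·v:
  w_0 = 0.127357·3.1546 + -0.007968·14.3280 = 0.2876  (Starbucks)
  w_1 = 0.127357·1.0193 + -0.007968·16.3649 = -0.0006  (Lockheed)
  w_2 = 0.127357·6.4273 + -0.007968·46.7116 = 0.4464  (Alcoa)
  w_3 = 0.127357·0.0892 + -0.007968·13.2276 = -0.0940  (Tesla)
  w_4 = 0.127357·1.7058 + -0.007968·12.5135 = 0.1175  (Walmart)
  w_5 = 0.127357·-0.3665 + -0.007968·7.8407 = -0.1092  (Visa)
  w_6 = 0.127357·4.6587 + -0.007968·30.2473 = 0.3523  (Honeywell)
Σw_i=1.0000  μᵀw=0.1710
σ²=wᵀΣw=λ₁·μ_p+λ₂ = 0.127357·0.171 + -0.007968 = 0.013810 ≈ 0.0138

0.2876  -0.0006  0.4464  -0.0940  0.1175  -0.1092  0.3523


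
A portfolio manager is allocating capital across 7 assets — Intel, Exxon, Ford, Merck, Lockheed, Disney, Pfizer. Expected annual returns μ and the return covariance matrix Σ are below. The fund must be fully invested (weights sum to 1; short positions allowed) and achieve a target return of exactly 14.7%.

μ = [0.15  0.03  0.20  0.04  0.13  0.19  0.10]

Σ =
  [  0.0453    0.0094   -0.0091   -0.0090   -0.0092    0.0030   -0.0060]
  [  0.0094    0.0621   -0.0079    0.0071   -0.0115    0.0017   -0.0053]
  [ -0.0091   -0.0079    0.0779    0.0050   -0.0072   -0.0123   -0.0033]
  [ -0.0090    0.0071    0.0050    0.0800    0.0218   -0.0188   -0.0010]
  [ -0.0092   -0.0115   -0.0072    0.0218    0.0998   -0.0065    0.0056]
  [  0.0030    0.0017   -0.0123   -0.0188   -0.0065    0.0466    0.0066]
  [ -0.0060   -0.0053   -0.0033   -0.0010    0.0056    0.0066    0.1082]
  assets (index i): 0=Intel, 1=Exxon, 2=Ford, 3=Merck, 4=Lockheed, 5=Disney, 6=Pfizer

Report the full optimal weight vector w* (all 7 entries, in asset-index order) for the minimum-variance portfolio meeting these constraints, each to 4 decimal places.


0.2210  0.0638  0.1934  0.0969  0.1038  0.2641  0.0569

x=Σ⁻¹μ = [4.5088  0.4659  4.1637  1.4759  2.0666  5.6270  0.8875]
y=Σ⁻¹𝟙 = [28.9660  15.3235  23.5563  16.8931  14.0442  32.6456  9.7554]
a=μᵀx=3.008620  b=𝟙ᵀx=19.195531  c=𝟙ᵀy=141.183992  D=ac−b²=56.300629
λ₁=(c·0.147−b)/D = (141.183992·0.147−19.195531)/56.300629 = 0.027682
λ₂=(a−b·0.147)/D = (3.008620−19.195531·0.147)/56.300629 = 0.003319
w* = 0.027682·x + 0.003319·y:
  w_0 = 0.027682·4.5088 + 0.003319·28.9660 = 0.2210  (Intel)
  w_1 = 0.027682·0.4659 + 0.003319·15.3235 = 0.0638  (Exxon)
  w_2 = 0.027682·4.1637 + 0.003319·23.5563 = 0.1934  (Ford)
  w_3 = 0.027682·1.4759 + 0.003319·16.8931 = 0.0969  (Merck)
  w_4 = 0.027682·2.0666 + 0.003319·14.0442 = 0.1038  (Lockheed)
  w_5 = 0.027682·5.6270 + 0.003319·32.6456 = 0.2641  (Disney)
  w_6 = 0.027682·0.8875 + 0.003319·9.7554 = 0.0569  (Pfizer)
Σw_i=1.0000  μᵀw=0.1470
σ²=wᵀΣw=λ₁·μ_p+λ₂ = 0.027682·0.147 + 0.003319 = 0.007389 ≈ 0.0074


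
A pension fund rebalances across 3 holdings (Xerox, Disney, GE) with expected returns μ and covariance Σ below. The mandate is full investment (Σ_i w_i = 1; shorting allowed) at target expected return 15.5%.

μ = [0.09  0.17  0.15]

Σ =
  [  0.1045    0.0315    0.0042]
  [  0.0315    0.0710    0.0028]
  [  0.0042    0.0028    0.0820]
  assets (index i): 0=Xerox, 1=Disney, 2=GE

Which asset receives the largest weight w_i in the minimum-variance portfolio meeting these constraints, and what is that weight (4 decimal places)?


x=Σ⁻¹μ = [0.1040  2.2794  1.7461]
y=Σ⁻¹𝟙 = [5.7693  11.0705  11.5216]
a=μᵀx=0.658768  b=𝟙ᵀx=4.129465  c=𝟙ᵀy=28.361397  D=ac−b²=1.631109
λ₁=(c·0.155−b)/D = (28.361397·0.155−4.129465)/1.631109 = 0.163418
λ₂=(a−b·0.155)/D = (0.658768−4.129465·0.155)/1.631109 = 0.011465
w* = 0.163418·x + 0.011465·y:
  w_0 = 0.163418·0.1040 + 0.011465·5.7693 = 0.0831  (Xerox)
  w_1 = 0.163418·2.2794 + 0.011465·11.0705 = 0.4994  (Disney)
  w_2 = 0.163418·1.7461 + 0.011465·11.5216 = 0.4174  (GE)
Σw_i=1.0000  μᵀw=0.1550
σ²=wᵀΣw=λ₁·μ_p+λ₂ = 0.163418·0.155 + 0.011465 = 0.036795 ≈ 0.0368

Disney (0.4994)


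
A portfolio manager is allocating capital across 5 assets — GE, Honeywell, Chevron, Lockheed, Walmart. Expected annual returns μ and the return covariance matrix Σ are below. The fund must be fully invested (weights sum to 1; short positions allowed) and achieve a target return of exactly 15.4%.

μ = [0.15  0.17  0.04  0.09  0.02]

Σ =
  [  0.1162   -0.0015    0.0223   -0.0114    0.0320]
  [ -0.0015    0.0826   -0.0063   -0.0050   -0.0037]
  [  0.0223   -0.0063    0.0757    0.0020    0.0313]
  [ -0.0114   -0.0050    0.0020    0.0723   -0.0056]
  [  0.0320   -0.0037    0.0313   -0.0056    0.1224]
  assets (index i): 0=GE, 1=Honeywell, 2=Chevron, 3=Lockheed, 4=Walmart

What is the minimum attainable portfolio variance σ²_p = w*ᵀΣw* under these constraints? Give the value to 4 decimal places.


0.0328

x=Σ⁻¹μ = [1.4618  2.1980  0.3029  1.6068  -0.1563]
y=Σ⁻¹𝟙 = [7.1121  14.1782  9.8191  16.0459  4.9623]
a=μᵀx=0.746538  b=𝟙ᵀx=5.413258  c=𝟙ᵀy=52.117720  D=ac−b²=9.604517
λ₁=(c·0.154−b)/D = (52.117720·0.154−5.413258)/9.604517 = 0.272046
λ₂=(a−b·0.154)/D = (0.746538−5.413258·0.154)/9.604517 = -0.009069
w* = 0.272046·x + -0.009069·y:
  w_0 = 0.272046·1.4618 + -0.009069·7.1121 = 0.3332  (GE)
  w_1 = 0.272046·2.1980 + -0.009069·14.1782 = 0.4694  (Honeywell)
  w_2 = 0.272046·0.3029 + -0.009069·9.8191 = -0.0067  (Chevron)
  w_3 = 0.272046·1.6068 + -0.009069·16.0459 = 0.2916  (Lockheed)
  w_4 = 0.272046·-0.1563 + -0.009069·4.9623 = -0.0875  (Walmart)
Σw_i=1.0000  μᵀw=0.1540
σ²=wᵀΣw=λ₁·μ_p+λ₂ = 0.272046·0.154 + -0.009069 = 0.032826 ≈ 0.0328


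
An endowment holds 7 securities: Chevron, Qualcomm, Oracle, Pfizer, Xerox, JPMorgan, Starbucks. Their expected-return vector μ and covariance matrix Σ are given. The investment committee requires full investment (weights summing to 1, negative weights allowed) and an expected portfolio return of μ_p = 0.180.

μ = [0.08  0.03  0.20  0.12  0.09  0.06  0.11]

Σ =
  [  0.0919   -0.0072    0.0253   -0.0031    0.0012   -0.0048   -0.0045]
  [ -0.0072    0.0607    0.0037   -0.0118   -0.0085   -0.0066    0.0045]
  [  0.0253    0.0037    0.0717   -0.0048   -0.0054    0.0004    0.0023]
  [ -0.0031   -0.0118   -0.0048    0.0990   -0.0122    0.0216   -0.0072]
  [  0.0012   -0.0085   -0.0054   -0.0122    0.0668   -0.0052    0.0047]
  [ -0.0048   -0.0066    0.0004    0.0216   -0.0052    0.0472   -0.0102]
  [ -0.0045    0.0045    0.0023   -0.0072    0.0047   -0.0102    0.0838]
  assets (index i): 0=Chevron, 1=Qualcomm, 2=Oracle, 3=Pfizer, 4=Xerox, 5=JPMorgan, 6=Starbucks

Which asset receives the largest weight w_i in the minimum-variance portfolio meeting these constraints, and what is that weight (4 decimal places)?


Oracle (0.6350)

u=Σ⁻¹μ = [0.3259  0.9699  2.8262  1.5520  1.9752  1.2198  1.3715]
v=Σ⁻¹𝟙 = [12.1089  24.4451  10.2763  12.0013  21.9053  25.6775  13.9167]
a=μᵀu=1.208472  b=𝟙ᵀu=10.240451  c=𝟙ᵀv=120.331169  D=ac−b²=40.550062
λ₁=(c·0.180−b)/D = (120.331169·0.180−10.240451)/40.550062 = 0.281606
λ₂=(a−b·0.180)/D = (1.208472−10.240451·0.180)/40.550062 = -0.015655
w* = 0.281606·u + -0.015655·v:
  w_0 = 0.281606·0.3259 + -0.015655·12.1089 = -0.0978  (Chevron)
  w_1 = 0.281606·0.9699 + -0.015655·24.4451 = -0.1096  (Qualcomm)
  w_2 = 0.281606·2.8262 + -0.015655·10.2763 = 0.6350  (Oracle)
  w_3 = 0.281606·1.5520 + -0.015655·12.0013 = 0.2492  (Pfizer)
  w_4 = 0.281606·1.9752 + -0.015655·21.9053 = 0.2133  (Xerox)
  w_5 = 0.281606·1.2198 + -0.015655·25.6775 = -0.0585  (JPMorgan)
  w_6 = 0.281606·1.3715 + -0.015655·13.9167 = 0.1684  (Starbucks)
Σw_i=1.0000  μᵀw=0.1800
σ²=wᵀΣw=λ₁·μ_p+λ₂ = 0.281606·0.180 + -0.015655 = 0.035034 ≈ 0.0350


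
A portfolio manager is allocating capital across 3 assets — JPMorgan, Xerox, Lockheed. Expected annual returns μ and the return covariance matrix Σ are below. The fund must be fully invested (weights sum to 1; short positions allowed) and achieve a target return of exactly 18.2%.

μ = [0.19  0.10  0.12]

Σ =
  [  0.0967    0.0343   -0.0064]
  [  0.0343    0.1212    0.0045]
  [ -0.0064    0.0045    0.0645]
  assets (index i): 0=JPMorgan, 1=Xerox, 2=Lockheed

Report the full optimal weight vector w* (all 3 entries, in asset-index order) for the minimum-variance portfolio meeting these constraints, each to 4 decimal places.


0.8248  -0.2132  0.3884

x=Σ⁻¹μ = [2.0397  0.1717  2.0509]
y=Σ⁻¹𝟙 = [9.6639  4.9174  16.1197]
a=μᵀx=0.650812  b=𝟙ᵀx=4.262245  c=𝟙ᵀy=30.701005  D=ac−b²=1.813858
λ₁=(c·0.182−b)/D = (30.701005·0.182−4.262245)/1.813858 = 0.730673
λ₂=(a−b·0.182)/D = (0.650812−4.262245·0.182)/1.813858 = -0.068868
w* = 0.730673·x + -0.068868·y:
  w_0 = 0.730673·2.0397 + -0.068868·9.6639 = 0.8248  (JPMorgan)
  w_1 = 0.730673·0.1717 + -0.068868·4.9174 = -0.2132  (Xerox)
  w_2 = 0.730673·2.0509 + -0.068868·16.1197 = 0.3884  (Lockheed)
Σw_i=1.0000  μᵀw=0.1820
σ²=wᵀΣw=λ₁·μ_p+λ₂ = 0.730673·0.182 + -0.068868 = 0.064115 ≈ 0.0641


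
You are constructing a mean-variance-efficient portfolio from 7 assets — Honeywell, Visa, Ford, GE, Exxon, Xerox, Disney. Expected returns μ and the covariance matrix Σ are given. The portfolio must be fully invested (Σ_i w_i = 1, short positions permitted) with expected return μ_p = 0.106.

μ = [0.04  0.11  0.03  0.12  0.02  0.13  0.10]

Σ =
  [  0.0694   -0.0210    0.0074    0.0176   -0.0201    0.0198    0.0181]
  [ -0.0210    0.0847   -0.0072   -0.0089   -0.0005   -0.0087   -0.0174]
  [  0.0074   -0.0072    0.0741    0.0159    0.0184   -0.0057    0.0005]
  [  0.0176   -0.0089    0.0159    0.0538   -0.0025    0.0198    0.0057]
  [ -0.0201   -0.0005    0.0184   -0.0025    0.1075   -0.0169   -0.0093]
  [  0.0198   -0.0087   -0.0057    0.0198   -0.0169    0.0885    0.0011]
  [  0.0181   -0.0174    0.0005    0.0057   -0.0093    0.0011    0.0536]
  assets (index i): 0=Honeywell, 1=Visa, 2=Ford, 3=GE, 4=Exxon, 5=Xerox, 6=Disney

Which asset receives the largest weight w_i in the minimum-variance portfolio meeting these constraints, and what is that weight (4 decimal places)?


Disney (0.2940)

g=Σ⁻¹μ = [-0.1265  2.1309  0.1694  1.8260  0.6202  1.3966  2.4833]
h=Σ⁻¹𝟙 = [12.7116  22.7372  9.6718  9.2747  14.1577  11.6577  22.8860]
a=μᵀg=0.895838  b=𝟙ᵀg=8.499924  c=𝟙ᵀh=103.096669  D=ac−b²=20.109252
λ₁=(c·0.106−b)/D = (103.096669·0.106−8.499924)/20.109252 = 0.120756
λ₂=(a−b·0.106)/D = (0.895838−8.499924·0.106)/20.109252 = -0.000256
w* = 0.120756·g + -0.000256·h:
  w_0 = 0.120756·-0.1265 + -0.000256·12.7116 = -0.0185  (Honeywell)
  w_1 = 0.120756·2.1309 + -0.000256·22.7372 = 0.2515  (Visa)
  w_2 = 0.120756·0.1694 + -0.000256·9.6718 = 0.0180  (Ford)
  w_3 = 0.120756·1.8260 + -0.000256·9.2747 = 0.2181  (GE)
  w_4 = 0.120756·0.6202 + -0.000256·14.1577 = 0.0713  (Exxon)
  w_5 = 0.120756·1.3966 + -0.000256·11.6577 = 0.1657  (Xerox)
  w_6 = 0.120756·2.4833 + -0.000256·22.8860 = 0.2940  (Disney)
Σw_i=1.0000  μᵀw=0.1060
σ²=wᵀΣw=λ₁·μ_p+λ₂ = 0.120756·0.106 + -0.000256 = 0.012544 ≈ 0.0125


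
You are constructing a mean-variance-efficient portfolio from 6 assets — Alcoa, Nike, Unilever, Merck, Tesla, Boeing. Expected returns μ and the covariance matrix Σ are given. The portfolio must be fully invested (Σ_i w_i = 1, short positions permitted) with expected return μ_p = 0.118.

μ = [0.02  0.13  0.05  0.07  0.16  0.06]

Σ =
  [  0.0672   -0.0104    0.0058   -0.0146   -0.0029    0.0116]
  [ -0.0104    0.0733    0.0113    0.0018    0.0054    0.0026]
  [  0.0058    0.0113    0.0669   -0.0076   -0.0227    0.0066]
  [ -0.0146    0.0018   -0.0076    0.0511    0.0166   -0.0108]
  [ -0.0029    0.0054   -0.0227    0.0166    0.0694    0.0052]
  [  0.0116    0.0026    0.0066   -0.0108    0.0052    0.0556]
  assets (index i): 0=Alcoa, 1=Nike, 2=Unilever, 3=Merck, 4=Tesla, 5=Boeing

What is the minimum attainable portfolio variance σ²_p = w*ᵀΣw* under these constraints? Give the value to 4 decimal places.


u=Σ⁻¹μ = [0.6202  1.4384  1.2929  1.0847  2.3288  0.7219]
v=Σ⁻¹𝟙 = [18.7827  11.5715  17.0424  26.2929  12.4215  15.4483]
a=μᵀu=0.755894  b=𝟙ᵀu=7.486913  c=𝟙ᵀv=101.559293  D=ac−b²=20.714197
λ₁=(c·0.118−b)/D = (101.559293·0.118−7.486913)/20.714197 = 0.217102
λ₂=(a−b·0.118)/D = (0.755894−7.486913·0.118)/20.714197 = -0.006158
w* = 0.217102·u + -0.006158·v:
  w_0 = 0.217102·0.6202 + -0.006158·18.7827 = 0.0190  (Alcoa)
  w_1 = 0.217102·1.4384 + -0.006158·11.5715 = 0.2410  (Nike)
  w_2 = 0.217102·1.2929 + -0.006158·17.0424 = 0.1757  (Unilever)
  w_3 = 0.217102·1.0847 + -0.006158·26.2929 = 0.0736  (Merck)
  w_4 = 0.217102·2.3288 + -0.006158·12.4215 = 0.4291  (Tesla)
  w_5 = 0.217102·0.7219 + -0.006158·15.4483 = 0.0616  (Boeing)
Σw_i=1.0000  μᵀw=0.1180
σ²=wᵀΣw=λ₁·μ_p+λ₂ = 0.217102·0.118 + -0.006158 = 0.019460 ≈ 0.0195

0.0195


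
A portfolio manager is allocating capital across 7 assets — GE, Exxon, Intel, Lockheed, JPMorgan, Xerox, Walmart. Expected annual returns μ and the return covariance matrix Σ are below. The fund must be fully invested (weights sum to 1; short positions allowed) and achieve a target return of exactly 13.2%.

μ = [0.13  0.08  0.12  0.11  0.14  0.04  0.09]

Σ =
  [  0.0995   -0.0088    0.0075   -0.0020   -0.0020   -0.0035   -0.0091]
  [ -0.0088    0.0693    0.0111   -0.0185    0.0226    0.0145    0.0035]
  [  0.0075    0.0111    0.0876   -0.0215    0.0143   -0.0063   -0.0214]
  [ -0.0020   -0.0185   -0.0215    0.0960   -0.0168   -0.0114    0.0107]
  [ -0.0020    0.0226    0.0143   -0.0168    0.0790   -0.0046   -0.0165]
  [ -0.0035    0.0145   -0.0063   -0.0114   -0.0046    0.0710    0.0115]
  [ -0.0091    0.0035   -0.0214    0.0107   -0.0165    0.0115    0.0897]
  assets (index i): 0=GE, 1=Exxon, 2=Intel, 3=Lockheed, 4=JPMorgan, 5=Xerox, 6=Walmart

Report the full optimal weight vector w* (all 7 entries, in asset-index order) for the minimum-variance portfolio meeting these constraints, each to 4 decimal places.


x=Σ⁻¹μ = [1.4893  0.6443  1.7539  1.9885  2.1129  0.8597  1.5890]
y=Σ⁻¹𝟙 = [12.2440  9.4528  15.9887  19.0489  15.3434  15.9051  14.3470]
a=μᵀx=1.147551  b=𝟙ᵀx=10.437488  c=𝟙ᵀy=102.330012  D=ac−b²=8.487807
λ₁=(c·0.132−b)/D = (102.330012·0.132−10.437488)/8.487807 = 0.361704
λ₂=(a−b·0.132)/D = (1.147551−10.437488·0.132)/8.487807 = -0.027121
w* = 0.361704·x + -0.027121·y:
  w_0 = 0.361704·1.4893 + -0.027121·12.2440 = 0.2066  (GE)
  w_1 = 0.361704·0.6443 + -0.027121·9.4528 = -0.0233  (Exxon)
  w_2 = 0.361704·1.7539 + -0.027121·15.9887 = 0.2007  (Intel)
  w_3 = 0.361704·1.9885 + -0.027121·19.0489 = 0.2026  (Lockheed)
  w_4 = 0.361704·2.1129 + -0.027121·15.3434 = 0.3481  (JPMorgan)
  w_5 = 0.361704·0.8597 + -0.027121·15.9051 = -0.1204  (Xerox)
  w_6 = 0.361704·1.5890 + -0.027121·14.3470 = 0.1856  (Walmart)
Σw_i=1.0000  μᵀw=0.1320
σ²=wᵀΣw=λ₁·μ_p+λ₂ = 0.361704·0.132 + -0.027121 = 0.020624 ≈ 0.0206

0.2066  -0.0233  0.2007  0.2026  0.3481  -0.1204  0.1856


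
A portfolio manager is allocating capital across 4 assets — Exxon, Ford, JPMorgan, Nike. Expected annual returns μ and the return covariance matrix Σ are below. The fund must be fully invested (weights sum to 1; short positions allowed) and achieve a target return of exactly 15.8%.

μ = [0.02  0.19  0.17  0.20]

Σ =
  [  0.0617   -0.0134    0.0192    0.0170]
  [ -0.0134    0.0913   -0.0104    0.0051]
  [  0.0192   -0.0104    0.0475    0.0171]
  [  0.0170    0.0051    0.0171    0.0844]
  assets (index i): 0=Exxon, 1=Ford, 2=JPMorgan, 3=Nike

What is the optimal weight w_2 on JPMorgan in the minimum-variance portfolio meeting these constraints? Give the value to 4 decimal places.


p=Σ⁻¹μ = [-0.8123  2.3078  3.8301  1.6178]
q=Σ⁻¹𝟙 = [12.5994  14.5057  17.3662  4.9155]
a=μᵀp=1.396916  b=𝟙ᵀp=6.943434  c=𝟙ᵀq=49.386826  D=ac−b²=20.777944
λ₁=(c·0.158−b)/D = (49.386826·0.158−6.943434)/20.777944 = 0.041375
λ₂=(a−b·0.158)/D = (1.396916−6.943434·0.158)/20.777944 = 0.014431
w* = 0.041375·p + 0.014431·q:
  w_0 = 0.041375·-0.8123 + 0.014431·12.5994 = 0.1482  (Exxon)
  w_1 = 0.041375·2.3078 + 0.014431·14.5057 = 0.3048  (Ford)
  w_2 = 0.041375·3.8301 + 0.014431·17.3662 = 0.4091  (JPMorgan)
  w_3 = 0.041375·1.6178 + 0.014431·4.9155 = 0.1379  (Nike)
Σw_i=1.0000  μᵀw=0.1580
σ²=wᵀΣw=λ₁·μ_p+λ₂ = 0.041375·0.158 + 0.014431 = 0.020969 ≈ 0.0210

0.4091


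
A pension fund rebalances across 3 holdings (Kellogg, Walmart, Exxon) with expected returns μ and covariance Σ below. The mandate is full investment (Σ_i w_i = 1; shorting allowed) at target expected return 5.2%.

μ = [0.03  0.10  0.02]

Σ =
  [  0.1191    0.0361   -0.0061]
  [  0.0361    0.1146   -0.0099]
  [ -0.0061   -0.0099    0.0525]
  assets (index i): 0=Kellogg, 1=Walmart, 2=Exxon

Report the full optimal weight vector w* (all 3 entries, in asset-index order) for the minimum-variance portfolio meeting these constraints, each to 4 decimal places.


0.1140  0.3858  0.5003

x=Σ⁻¹μ = [0.0014  0.9201  0.5546]
y=Σ⁻¹𝟙 = [6.9518  8.3880  21.4371]
a=μᵀx=0.103141  b=𝟙ᵀx=1.476098  c=𝟙ᵀy=36.776910  D=ac−b²=1.614356
λ₁=(c·0.052−b)/D = (36.776910·0.052−1.476098)/1.614356 = 0.270263
λ₂=(a−b·0.052)/D = (0.103141−1.476098·0.052)/1.614356 = 0.016344
w* = 0.270263·x + 0.016344·y:
  w_0 = 0.270263·0.0014 + 0.016344·6.9518 = 0.1140  (Kellogg)
  w_1 = 0.270263·0.9201 + 0.016344·8.3880 = 0.3858  (Walmart)
  w_2 = 0.270263·0.5546 + 0.016344·21.4371 = 0.5003  (Exxon)
Σw_i=1.0000  μᵀw=0.0520
σ²=wᵀΣw=λ₁·μ_p+λ₂ = 0.270263·0.052 + 0.016344 = 0.030397 ≈ 0.0304


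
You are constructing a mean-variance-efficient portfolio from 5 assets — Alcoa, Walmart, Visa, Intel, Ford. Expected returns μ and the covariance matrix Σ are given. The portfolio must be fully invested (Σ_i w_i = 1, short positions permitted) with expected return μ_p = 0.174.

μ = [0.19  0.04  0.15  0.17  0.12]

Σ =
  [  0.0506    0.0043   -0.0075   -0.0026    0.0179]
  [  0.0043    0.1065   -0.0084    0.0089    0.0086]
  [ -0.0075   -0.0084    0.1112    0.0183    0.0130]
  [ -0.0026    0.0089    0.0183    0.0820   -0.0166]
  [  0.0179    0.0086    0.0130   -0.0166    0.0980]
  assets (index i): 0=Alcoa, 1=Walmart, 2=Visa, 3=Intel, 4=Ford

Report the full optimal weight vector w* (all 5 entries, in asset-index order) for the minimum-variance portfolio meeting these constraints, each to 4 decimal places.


0.5024  -0.0097  0.1512  0.2705  0.0856

g=Σ⁻¹μ = [3.7749  0.0861  1.1861  2.0645  0.7198]
h=Σ⁻¹𝟙 = [18.4051  7.7501  8.0938  11.5577  7.0463]
a=μᵀg=1.335935  b=𝟙ᵀg=7.831409  c=𝟙ᵀh=52.852987  D=ac−b²=9.277193
λ₁=(c·0.174−b)/D = (52.852987·0.174−7.831409)/9.277193 = 0.147136
λ₂=(a−b·0.174)/D = (1.335935−7.831409·0.174)/9.277193 = -0.002881
w* = 0.147136·g + -0.002881·h:
  w_0 = 0.147136·3.7749 + -0.002881·18.4051 = 0.5024  (Alcoa)
  w_1 = 0.147136·0.0861 + -0.002881·7.7501 = -0.0097  (Walmart)
  w_2 = 0.147136·1.1861 + -0.002881·8.0938 = 0.1512  (Visa)
  w_3 = 0.147136·2.0645 + -0.002881·11.5577 = 0.2705  (Intel)
  w_4 = 0.147136·0.7198 + -0.002881·7.0463 = 0.0856  (Ford)
Σw_i=1.0000  μᵀw=0.1740
σ²=wᵀΣw=λ₁·μ_p+λ₂ = 0.147136·0.174 + -0.002881 = 0.022720 ≈ 0.0227


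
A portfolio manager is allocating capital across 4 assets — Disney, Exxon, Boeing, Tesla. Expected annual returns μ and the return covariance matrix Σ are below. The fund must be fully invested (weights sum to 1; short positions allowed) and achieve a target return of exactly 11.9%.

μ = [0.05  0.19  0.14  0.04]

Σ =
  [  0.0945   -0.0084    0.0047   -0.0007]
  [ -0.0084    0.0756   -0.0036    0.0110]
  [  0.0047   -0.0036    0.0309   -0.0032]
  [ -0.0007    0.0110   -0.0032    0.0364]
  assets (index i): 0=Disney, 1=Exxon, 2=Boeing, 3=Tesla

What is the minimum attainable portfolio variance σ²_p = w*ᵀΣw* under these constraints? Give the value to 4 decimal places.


0.0125

g=Σ⁻¹μ = [0.5336  2.6983  4.8384  0.7191]
h=Σ⁻¹𝟙 = [10.1136  12.0769  35.0374  27.0976]
a=μᵀg=1.245498  b=𝟙ᵀg=8.789436  c=𝟙ᵀh=84.325556  D=ac−b²=27.773156
λ₁=(c·0.119−b)/D = (84.325556·0.119−8.789436)/27.773156 = 0.044838
λ₂=(a−b·0.119)/D = (1.245498−8.789436·0.119)/27.773156 = 0.007185
w* = 0.044838·g + 0.007185·h:
  w_0 = 0.044838·0.5336 + 0.007185·10.1136 = 0.0966  (Disney)
  w_1 = 0.044838·2.6983 + 0.007185·12.0769 = 0.2078  (Exxon)
  w_2 = 0.044838·4.8384 + 0.007185·35.0374 = 0.4687  (Boeing)
  w_3 = 0.044838·0.7191 + 0.007185·27.0976 = 0.2269  (Tesla)
Σw_i=1.0000  μᵀw=0.1190
σ²=wᵀΣw=λ₁·μ_p+λ₂ = 0.044838·0.119 + 0.007185 = 0.012521 ≈ 0.0125


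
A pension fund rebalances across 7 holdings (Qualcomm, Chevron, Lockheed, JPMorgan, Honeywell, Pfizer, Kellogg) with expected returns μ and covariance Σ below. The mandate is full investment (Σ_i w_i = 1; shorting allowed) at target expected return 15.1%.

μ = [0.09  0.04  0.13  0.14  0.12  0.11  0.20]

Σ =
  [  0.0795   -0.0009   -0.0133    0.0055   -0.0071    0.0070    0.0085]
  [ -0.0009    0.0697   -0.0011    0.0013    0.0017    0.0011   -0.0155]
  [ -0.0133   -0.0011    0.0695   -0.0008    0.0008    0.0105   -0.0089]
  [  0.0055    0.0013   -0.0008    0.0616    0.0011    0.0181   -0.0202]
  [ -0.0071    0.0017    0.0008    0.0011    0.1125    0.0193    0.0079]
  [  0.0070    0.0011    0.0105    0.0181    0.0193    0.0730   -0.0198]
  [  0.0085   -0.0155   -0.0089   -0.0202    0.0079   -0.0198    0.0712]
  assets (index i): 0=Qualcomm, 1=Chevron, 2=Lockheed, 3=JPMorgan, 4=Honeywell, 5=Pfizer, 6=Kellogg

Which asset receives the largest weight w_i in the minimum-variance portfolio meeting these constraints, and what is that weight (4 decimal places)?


Kellogg (0.3745)

g=Σ⁻¹μ = [0.7600  1.5572  2.4601  3.3131  0.4821  1.3637  4.6304]
h=Σ⁻¹𝟙 = [11.0860  20.2952  18.9796  20.9893  5.1724  10.5778  27.8346]
a=μᵀg=2.048277  b=𝟙ᵀg=14.566566  c=𝟙ᵀh=114.934926  D=ac−b²=23.233679
λ₁=(c·0.151−b)/D = (114.934926·0.151−14.566566)/23.233679 = 0.120024
λ₂=(a−b·0.151)/D = (2.048277−14.566566·0.151)/23.233679 = -0.006511
w* = 0.120024·g + -0.006511·h:
  w_0 = 0.120024·0.7600 + -0.006511·11.0860 = 0.0190  (Qualcomm)
  w_1 = 0.120024·1.5572 + -0.006511·20.2952 = 0.0548  (Chevron)
  w_2 = 0.120024·2.4601 + -0.006511·18.9796 = 0.1717  (Lockheed)
  w_3 = 0.120024·3.3131 + -0.006511·20.9893 = 0.2610  (JPMorgan)
  w_4 = 0.120024·0.4821 + -0.006511·5.1724 = 0.0242  (Honeywell)
  w_5 = 0.120024·1.3637 + -0.006511·10.5778 = 0.0948  (Pfizer)
  w_6 = 0.120024·4.6304 + -0.006511·27.8346 = 0.3745  (Kellogg)
Σw_i=1.0000  μᵀw=0.1510
σ²=wᵀΣw=λ₁·μ_p+λ₂ = 0.120024·0.151 + -0.006511 = 0.011613 ≈ 0.0116


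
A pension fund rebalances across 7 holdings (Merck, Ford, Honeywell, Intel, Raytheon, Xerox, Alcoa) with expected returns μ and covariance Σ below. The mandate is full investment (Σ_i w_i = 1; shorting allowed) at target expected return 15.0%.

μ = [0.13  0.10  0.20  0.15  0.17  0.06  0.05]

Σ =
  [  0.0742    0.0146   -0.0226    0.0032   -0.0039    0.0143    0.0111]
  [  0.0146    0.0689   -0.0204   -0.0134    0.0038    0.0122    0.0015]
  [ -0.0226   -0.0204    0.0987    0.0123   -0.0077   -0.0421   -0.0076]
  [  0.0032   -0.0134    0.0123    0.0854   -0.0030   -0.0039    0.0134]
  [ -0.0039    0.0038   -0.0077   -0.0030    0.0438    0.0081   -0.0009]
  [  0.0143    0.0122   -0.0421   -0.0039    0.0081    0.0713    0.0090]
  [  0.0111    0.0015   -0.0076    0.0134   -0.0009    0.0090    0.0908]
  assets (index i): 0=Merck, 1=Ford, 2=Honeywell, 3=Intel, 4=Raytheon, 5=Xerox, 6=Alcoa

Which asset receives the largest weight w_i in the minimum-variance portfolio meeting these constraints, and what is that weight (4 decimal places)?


u=Σ⁻¹μ = [2.3460  1.8403  3.9277  1.6065  4.3751  1.9439  0.1758]
v=Σ⁻¹𝟙 = [14.0560  16.2839  26.9371  10.4421  24.3747  21.1318  7.8866]
a=μᵀu=2.384720  b=𝟙ᵀu=16.215341  c=𝟙ᵀv=121.112188  D=ac−b²=25.881301
λ₁=(c·0.150−b)/D = (121.112188·0.150−16.215341)/25.881301 = 0.075401
λ₂=(a−b·0.150)/D = (2.384720−16.215341·0.150)/25.881301 = -0.001838
w* = 0.075401·u + -0.001838·v:
  w_0 = 0.075401·2.3460 + -0.001838·14.0560 = 0.1510  (Merck)
  w_1 = 0.075401·1.8403 + -0.001838·16.2839 = 0.1088  (Ford)
  w_2 = 0.075401·3.9277 + -0.001838·26.9371 = 0.2466  (Honeywell)
  w_3 = 0.075401·1.6065 + -0.001838·10.4421 = 0.1019  (Intel)
  w_4 = 0.075401·4.3751 + -0.001838·24.3747 = 0.2851  (Raytheon)
  w_5 = 0.075401·1.9439 + -0.001838·21.1318 = 0.1077  (Xerox)
  w_6 = 0.075401·0.1758 + -0.001838·7.8866 = -0.0012  (Alcoa)
Σw_i=1.0000  μᵀw=0.1500
σ²=wᵀΣw=λ₁·μ_p+λ₂ = 0.075401·0.150 + -0.001838 = 0.009472 ≈ 0.0095

Raytheon (0.2851)


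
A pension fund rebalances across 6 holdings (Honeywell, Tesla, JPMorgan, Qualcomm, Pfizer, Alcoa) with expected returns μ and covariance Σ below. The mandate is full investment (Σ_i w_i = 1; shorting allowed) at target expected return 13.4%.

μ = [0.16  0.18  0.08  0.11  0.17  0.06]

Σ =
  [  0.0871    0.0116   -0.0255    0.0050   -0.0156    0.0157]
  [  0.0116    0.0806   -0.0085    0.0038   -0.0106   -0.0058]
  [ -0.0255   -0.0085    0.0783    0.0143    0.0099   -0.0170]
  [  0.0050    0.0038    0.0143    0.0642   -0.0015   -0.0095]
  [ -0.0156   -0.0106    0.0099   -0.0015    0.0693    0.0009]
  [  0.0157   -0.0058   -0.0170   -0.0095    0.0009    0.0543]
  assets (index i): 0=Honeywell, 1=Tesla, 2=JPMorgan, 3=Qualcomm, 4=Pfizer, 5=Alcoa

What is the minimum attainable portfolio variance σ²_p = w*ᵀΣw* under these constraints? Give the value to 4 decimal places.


p=Σ⁻¹μ = [2.2189  2.5452  1.7045  1.2966  3.1077  1.4442]
q=Σ⁻¹𝟙 = [12.9025  15.9706  19.4554  13.3191  16.9677  24.5315]
a=μᵀp=1.707095  b=𝟙ᵀp=12.317037  c=𝟙ᵀq=103.146811  D=ac−b²=24.371951
λ₁=(c·0.134−b)/D = (103.146811·0.134−12.317037)/24.371951 = 0.061736
λ₂=(a−b·0.134)/D = (1.707095−12.317037·0.134)/24.371951 = 0.002323
w* = 0.061736·p + 0.002323·q:
  w_0 = 0.061736·2.2189 + 0.002323·12.9025 = 0.1670  (Honeywell)
  w_1 = 0.061736·2.5452 + 0.002323·15.9706 = 0.1942  (Tesla)
  w_2 = 0.061736·1.7045 + 0.002323·19.4554 = 0.1504  (JPMorgan)
  w_3 = 0.061736·1.2966 + 0.002323·13.3191 = 0.1110  (Qualcomm)
  w_4 = 0.061736·3.1077 + 0.002323·16.9677 = 0.2313  (Pfizer)
  w_5 = 0.061736·1.4442 + 0.002323·24.5315 = 0.1461  (Alcoa)
Σw_i=1.0000  μᵀw=0.1340
σ²=wᵀΣw=λ₁·μ_p+λ₂ = 0.061736·0.134 + 0.002323 = 0.010595 ≈ 0.0106

0.0106
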